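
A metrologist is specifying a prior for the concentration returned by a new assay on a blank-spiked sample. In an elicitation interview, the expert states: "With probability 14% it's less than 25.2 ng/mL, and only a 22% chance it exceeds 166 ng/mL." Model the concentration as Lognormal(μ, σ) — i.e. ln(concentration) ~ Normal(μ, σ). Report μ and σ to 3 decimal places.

If T ~ Lognormal(μ,σ) then ln T ~ Normal(μ,σ), so the p-quantile of ln T is μ + z_p·σ.
ln(25.2) = 3.227 and ln(166) = 5.112; z_{0.14} = -1.08, z_{0.78} = 0.7722.
σ = (5.112 − 3.227)/(0.7722 − (-1.08)) = 1.018.
μ = 3.227 − (-1.08)·1.018 = 4.326.

μ ≈ 4.326, σ ≈ 1.018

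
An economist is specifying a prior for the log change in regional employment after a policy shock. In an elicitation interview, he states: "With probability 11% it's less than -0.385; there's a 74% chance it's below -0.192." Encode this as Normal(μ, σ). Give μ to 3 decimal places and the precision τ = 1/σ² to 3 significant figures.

The p-quantile of Normal(μ,σ) is μ + z_p·σ, with z_{0.11} = -1.227 and z_{0.74} = 0.6433.
Eliminate σ: μ = (z₂·x₁ − z₁·x₂)/(z₂ − z₁) = (0.6433·-0.385 − (-1.227)·-0.192)/1.87 = -0.258.
Then σ = (x₂ − x₁)/(z₂ − z₁) = (-0.192 − -0.385)/1.87 = 0.103.
Precision τ = 1/σ² = 1/0.1032² = 93.9.

μ = -0.258, τ = 93.9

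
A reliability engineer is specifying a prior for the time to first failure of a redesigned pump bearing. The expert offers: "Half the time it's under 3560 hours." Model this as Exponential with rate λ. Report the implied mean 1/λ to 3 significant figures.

mean ≈ 5140 hours

Exponential median = ln 2 / λ, so λ = ln 2 / 3560.0 = 0.000195.
Mean = 1/λ = 5140 hours.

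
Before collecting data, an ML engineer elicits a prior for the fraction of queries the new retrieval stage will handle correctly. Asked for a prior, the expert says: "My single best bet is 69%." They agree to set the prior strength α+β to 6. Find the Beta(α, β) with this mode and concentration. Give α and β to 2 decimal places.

α = 3.76, β = 2.24

For α,β > 1 the Beta mode is (α−1)/(α+β−2). With α+β = 6, the mode is (α−1)/4.
Set (α−1)/4 = 0.69 → α = 1 + 0.69·4 = 3.76.
β = 6 − α = 2.24.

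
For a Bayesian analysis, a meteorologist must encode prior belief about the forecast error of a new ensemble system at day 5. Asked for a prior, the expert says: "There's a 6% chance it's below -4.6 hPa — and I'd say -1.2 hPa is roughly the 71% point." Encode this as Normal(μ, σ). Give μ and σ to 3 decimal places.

For Normal(μ,σ), the p-quantile is μ + z_p·σ. Here z_{0.06} = -1.555, z_{0.71} = 0.5534.
So -4.6 = μ − 1.555σ and -1.2 = μ + 0.5534σ.
Subtracting: σ = (-1.2 − -4.6)/(0.5534 − (-1.555)) = 1.613.
Then μ = -4.6 − (-1.555)·1.613 = -2.092.

μ = -2.092, σ = 1.613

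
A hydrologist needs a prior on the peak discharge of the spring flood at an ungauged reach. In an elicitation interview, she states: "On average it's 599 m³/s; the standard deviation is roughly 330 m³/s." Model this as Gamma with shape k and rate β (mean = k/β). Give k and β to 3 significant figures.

For Gamma(k, rate β): mean = k/β, variance = k/β², so CV = 1/√k.
CV = SD/mean = 330/599 = 0.5509, hence k = 1/CV² = 3.29.
Then β = k/mean = 3.29/599 = 0.0055.

k ≈ 3.29, β ≈ 0.0055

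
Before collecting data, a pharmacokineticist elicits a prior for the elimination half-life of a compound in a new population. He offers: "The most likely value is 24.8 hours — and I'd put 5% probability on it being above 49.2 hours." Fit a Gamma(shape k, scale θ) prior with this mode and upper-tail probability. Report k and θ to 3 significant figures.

Gamma(k,θ) with k>1 has mode (k−1)θ, so θ = 24.8/(k−1).
Need P(X < 49.2) = 0.95 with θ tied to k this way. Start at k = 2, θ = 24.8: P(X<49.2) ≈ 0.590.
Too low — raise k to concentrate. Iterating converges to k ≈ 6.91.
Then θ = 24.8/(6.91−1) ≈ 4.2.

k ≈ 6.91, θ ≈ 4.2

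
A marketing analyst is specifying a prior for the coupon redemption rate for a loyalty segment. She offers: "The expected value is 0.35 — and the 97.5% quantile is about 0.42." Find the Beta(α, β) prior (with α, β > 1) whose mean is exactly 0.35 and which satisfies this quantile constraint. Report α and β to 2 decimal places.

α ≈ 64.73, β ≈ 120.22

With mean 0.35 fixed, write α = 0.35s, β = 0.65s where s = α+β.
Need P(θ < 0.42) = 0.975 under Beta(0.35s, 0.65s). Normal approximation: (q−m)/√(m(1−m)/s) ≈ z_{0.975} = 1.96, so s ≈ 0.35·0.65·(1.96)²/(0.42−0.35)² = 178.4.
At s = 178.4: P(θ<0.42) ≈ 0.973. Adjusting to match 0.975 gives s ≈ 184.95.
So α = 0.35·184.95 ≈ 64.73, β = 0.65·184.95 ≈ 120.22.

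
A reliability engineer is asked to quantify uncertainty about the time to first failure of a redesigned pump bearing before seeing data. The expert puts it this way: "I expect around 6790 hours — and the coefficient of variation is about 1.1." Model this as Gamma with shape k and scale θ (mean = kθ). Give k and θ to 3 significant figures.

k ≈ 0.826, θ ≈ 8220

For Gamma(k, scale θ): mean = kθ, variance = kθ², so CV = 1/√k.
CV = 1.1, hence k = 1/CV² = 0.826.
Then θ = mean/k = 6790/0.826 = 8220.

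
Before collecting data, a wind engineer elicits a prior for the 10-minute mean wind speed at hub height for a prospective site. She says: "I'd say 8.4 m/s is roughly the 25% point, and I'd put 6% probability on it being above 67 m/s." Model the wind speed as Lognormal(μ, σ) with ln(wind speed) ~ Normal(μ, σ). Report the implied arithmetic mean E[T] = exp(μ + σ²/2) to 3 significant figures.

If T ~ Lognormal(μ,σ) then ln T ~ Normal(μ,σ), so the p-quantile of ln T is μ + z_p·σ.
ln(8.4) = 2.128 and ln(67) = 4.205; z_{0.25} = -0.6745, z_{0.94} = 1.555.
σ = (4.205 − 2.128)/(1.555 − (-0.6745)) = 0.931.
μ = 2.128 − (-0.6745)·0.931 = 2.756.
E[T] = exp(μ + σ²/2) = exp(2.756 + 0.4338) = 24.3 m/s.

E[T] ≈ 24.3 m/s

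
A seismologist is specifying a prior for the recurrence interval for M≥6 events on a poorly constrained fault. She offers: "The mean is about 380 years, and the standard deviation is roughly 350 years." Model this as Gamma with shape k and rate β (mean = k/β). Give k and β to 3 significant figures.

k ≈ 1.18, β ≈ 0.0031

For Gamma(k, rate β): mean = k/β, variance = k/β², so CV = 1/√k.
CV = SD/mean = 350/380 = 0.9211, hence k = 1/CV² = 1.18.
Then β = k/mean = 1.18/380 = 0.0031.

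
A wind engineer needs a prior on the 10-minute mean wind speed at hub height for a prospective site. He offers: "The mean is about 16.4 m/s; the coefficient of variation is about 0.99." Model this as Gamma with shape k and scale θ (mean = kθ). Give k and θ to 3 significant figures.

k ≈ 1.02, θ ≈ 16.1

For Gamma(k, scale θ): mean = kθ, variance = kθ², so CV = 1/√k.
CV = 0.99, hence k = 1/CV² = 1.02.
Then θ = mean/k = 16.4/1.02 = 16.1.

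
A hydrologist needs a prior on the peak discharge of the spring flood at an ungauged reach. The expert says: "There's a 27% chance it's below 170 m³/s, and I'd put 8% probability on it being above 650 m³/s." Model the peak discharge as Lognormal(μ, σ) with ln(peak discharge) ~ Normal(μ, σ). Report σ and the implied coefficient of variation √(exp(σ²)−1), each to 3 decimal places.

σ ≈ 0.665, CV ≈ 0.745

If T ~ Lognormal(μ,σ) then ln T ~ Normal(μ,σ), so the p-quantile of ln T is μ + z_p·σ.
ln(170) = 5.136 and ln(650) = 6.477; z_{0.27} = -0.6128, z_{0.92} = 1.405.
σ = (6.477 − 5.136)/(1.405 − (-0.6128)) = 0.665.
μ = 5.136 − (-0.6128)·0.665 = 5.543.
CV = √(exp(σ²)−1) = √(exp(0.4418)−1) = 0.745.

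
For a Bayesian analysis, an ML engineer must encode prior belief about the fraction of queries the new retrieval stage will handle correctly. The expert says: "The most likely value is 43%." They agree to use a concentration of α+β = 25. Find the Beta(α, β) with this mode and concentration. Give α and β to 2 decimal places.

α = 10.89, β = 14.11

For α,β > 1 the Beta mode is (α−1)/(α+β−2). With α+β = 25, the mode is (α−1)/23.
Set (α−1)/23 = 0.43 → α = 1 + 0.43·23 = 10.89.
β = 25 − α = 14.11.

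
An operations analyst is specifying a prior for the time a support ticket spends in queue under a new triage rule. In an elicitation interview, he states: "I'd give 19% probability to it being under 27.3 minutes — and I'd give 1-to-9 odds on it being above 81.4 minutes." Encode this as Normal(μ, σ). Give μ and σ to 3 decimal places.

For Normal(μ,σ), the p-quantile is μ + z_p·σ. Here z_{0.19} = -0.8779, z_{0.9} = 1.282.
So 27.3 = μ − 0.8779σ and 81.4 = μ + 1.282σ.
Subtracting: σ = (81.4 − 27.3)/(1.282 − (-0.8779)) = 25.053.
Then μ = 27.3 − (-0.8779)·25.053 = 49.294.

μ = 49.294, σ = 25.053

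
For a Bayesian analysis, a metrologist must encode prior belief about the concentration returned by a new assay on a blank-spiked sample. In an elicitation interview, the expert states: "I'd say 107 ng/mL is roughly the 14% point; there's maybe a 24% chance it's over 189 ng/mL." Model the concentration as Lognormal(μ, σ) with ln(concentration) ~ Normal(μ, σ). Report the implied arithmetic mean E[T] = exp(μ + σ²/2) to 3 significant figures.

E[T] ≈ 159 ng/mL

If T ~ Lognormal(μ,σ) then ln T ~ Normal(μ,σ), so the p-quantile of ln T is μ + z_p·σ.
ln(107) = 4.673 and ln(189) = 5.242; z_{0.14} = -1.08, z_{0.76} = 0.7063.
σ = (5.242 − 4.673)/(0.7063 − (-1.08)) = 0.318.
μ = 4.673 − (-1.08)·0.318 = 5.017.
E[T] = exp(μ + σ²/2) = exp(5.017 + 0.0507) = 159 ng/mL.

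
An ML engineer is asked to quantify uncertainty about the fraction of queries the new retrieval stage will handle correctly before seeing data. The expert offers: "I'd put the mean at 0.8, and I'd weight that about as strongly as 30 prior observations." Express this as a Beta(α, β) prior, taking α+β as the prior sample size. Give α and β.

Under the effective-sample-size interpretation, Beta(α, β) has prior mean α/(α+β) and prior sample size α+β.
So α+β = 30 and α/(α+β) = 0.8, giving α = 0.8·30 = 24 and β = 30 − 24 = 6.

α = 24, β = 6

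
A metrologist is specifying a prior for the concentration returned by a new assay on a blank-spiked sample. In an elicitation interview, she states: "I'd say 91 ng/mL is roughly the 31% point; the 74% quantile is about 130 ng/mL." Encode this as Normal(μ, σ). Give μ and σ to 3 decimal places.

μ = 107.975, σ = 34.235

For Normal(μ,σ), the p-quantile is μ + z_p·σ. Here z_{0.31} = -0.4959, z_{0.74} = 0.6433.
So 91 = μ − 0.4959σ and 130 = μ + 0.6433σ.
Subtracting: σ = (130 − 91)/(0.6433 − (-0.4959)) = 34.235.
Then μ = 91 − (-0.4959)·34.235 = 107.975.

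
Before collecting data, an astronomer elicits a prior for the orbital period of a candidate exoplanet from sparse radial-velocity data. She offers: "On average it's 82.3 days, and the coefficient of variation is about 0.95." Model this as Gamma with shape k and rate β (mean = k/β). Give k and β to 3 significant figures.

For Gamma(k, rate β): mean = k/β, variance = k/β², so CV = 1/√k.
CV = 0.95, hence k = 1/CV² = 1.11.
Then β = k/mean = 1.11/82.3 = 0.0135.

k ≈ 1.11, β ≈ 0.0135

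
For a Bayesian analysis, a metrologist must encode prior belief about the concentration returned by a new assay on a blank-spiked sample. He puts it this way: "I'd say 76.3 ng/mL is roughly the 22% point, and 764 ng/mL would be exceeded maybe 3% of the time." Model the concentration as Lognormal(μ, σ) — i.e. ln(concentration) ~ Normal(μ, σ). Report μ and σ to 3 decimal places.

μ ≈ 5.005, σ ≈ 0.868

If T ~ Lognormal(μ,σ) then ln T ~ Normal(μ,σ), so the p-quantile of ln T is μ + z_p·σ.
ln(76.3) = 4.335 and ln(764) = 6.639; z_{0.22} = -0.7722, z_{0.97} = 1.881.
σ = (6.639 − 4.335)/(1.881 − (-0.7722)) = 0.868.
μ = 4.335 − (-0.7722)·0.868 = 5.005.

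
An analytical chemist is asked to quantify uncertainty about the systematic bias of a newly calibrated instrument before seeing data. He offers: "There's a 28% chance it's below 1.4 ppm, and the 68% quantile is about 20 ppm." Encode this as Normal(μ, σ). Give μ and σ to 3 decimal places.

The p-quantile of Normal(μ,σ) is μ + z_p·σ, with z_{0.28} = -0.5828 and z_{0.68} = 0.4677.
Eliminate σ: μ = (z₂·x₁ − z₁·x₂)/(z₂ − z₁) = (0.4677·1.4 − (-0.5828)·20)/1.051 = 11.719.
Then σ = (x₂ − x₁)/(z₂ − z₁) = (20 − 1.4)/1.051 = 17.705.

μ = 11.719, σ = 17.705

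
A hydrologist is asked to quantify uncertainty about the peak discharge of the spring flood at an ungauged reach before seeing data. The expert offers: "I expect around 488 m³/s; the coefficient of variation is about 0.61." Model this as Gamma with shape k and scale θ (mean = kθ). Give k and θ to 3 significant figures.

For Gamma(k, scale θ): mean = kθ, variance = kθ², so CV = 1/√k.
CV = 0.61, hence k = 1/CV² = 2.69.
Then θ = mean/k = 488/2.69 = 182.

k ≈ 2.69, θ ≈ 182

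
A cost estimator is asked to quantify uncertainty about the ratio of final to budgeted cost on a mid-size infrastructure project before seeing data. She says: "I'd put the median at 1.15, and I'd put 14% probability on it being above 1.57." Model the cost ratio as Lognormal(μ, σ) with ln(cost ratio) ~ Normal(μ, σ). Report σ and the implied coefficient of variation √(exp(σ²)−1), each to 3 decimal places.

σ ≈ 0.288, CV ≈ 0.294

If T ~ Lognormal(μ,σ) then ln T ~ Normal(μ,σ), so the p-quantile of ln T is μ + z_p·σ.
ln(1.15) = 0.1398 and ln(1.57) = 0.4511; z_{0.5} = 0, z_{0.86} = 1.08.
σ = (0.4511 − 0.1398)/(1.08 − (0)) = 0.288.
μ = 0.1398 − (0)·0.288 = 0.140.
CV = √(exp(σ²)−1) = √(exp(0.0830)−1) = 0.294.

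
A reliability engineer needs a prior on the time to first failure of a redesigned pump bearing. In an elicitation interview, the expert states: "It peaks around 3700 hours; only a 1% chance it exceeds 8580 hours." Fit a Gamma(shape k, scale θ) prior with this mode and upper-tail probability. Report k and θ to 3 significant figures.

Gamma(k,θ) with k>1 has mode (k−1)θ, so θ = 3700/(k−1).
Need P(X < 8580) = 0.99 with θ tied to k this way. Start at k = 2, θ = 3700: P(X<8580) ≈ 0.673.
Too low — raise k to concentrate. Iterating converges to k ≈ 7.74.
Then θ = 3700/(7.74−1) ≈ 549.

k ≈ 7.74, θ ≈ 549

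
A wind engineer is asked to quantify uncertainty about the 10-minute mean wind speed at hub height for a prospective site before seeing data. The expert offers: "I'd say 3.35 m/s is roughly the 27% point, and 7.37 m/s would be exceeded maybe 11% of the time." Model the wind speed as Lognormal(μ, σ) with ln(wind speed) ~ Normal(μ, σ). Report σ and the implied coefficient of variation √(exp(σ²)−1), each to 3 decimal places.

σ ≈ 0.429, CV ≈ 0.449

If T ~ Lognormal(μ,σ) then ln T ~ Normal(μ,σ), so the p-quantile of ln T is μ + z_p·σ.
ln(3.35) = 1.209 and ln(7.37) = 1.997; z_{0.27} = -0.6128, z_{0.89} = 1.227.
σ = (1.997 − 1.209)/(1.227 − (-0.6128)) = 0.429.
μ = 1.209 − (-0.6128)·0.429 = 1.472.
CV = √(exp(σ²)−1) = √(exp(0.1838)−1) = 0.449.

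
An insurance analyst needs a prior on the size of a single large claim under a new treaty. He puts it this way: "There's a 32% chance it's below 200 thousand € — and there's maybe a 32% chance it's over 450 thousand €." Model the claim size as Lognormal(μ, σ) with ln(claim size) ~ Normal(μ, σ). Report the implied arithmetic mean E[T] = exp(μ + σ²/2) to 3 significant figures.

If T ~ Lognormal(μ,σ) then ln T ~ Normal(μ,σ), so the p-quantile of ln T is μ + z_p·σ.
ln(200) = 5.298 and ln(450) = 6.109; z_{0.32} = -0.4677, z_{0.68} = 0.4677.
σ = (6.109 − 5.298)/(0.4677 − (-0.4677)) = 0.867.
μ = 5.298 − (-0.4677)·0.867 = 5.704.
E[T] = exp(μ + σ²/2) = exp(5.704 + 0.3758) = 437 thousand €.

E[T] ≈ 437 thousand €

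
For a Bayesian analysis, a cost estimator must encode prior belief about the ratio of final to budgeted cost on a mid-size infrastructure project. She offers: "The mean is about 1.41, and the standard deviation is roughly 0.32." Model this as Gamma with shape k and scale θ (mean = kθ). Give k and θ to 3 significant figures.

k ≈ 19.4, θ ≈ 0.0726

For Gamma(k, scale θ): mean = kθ, variance = kθ², so CV = 1/√k.
CV = SD/mean = 0.32/1.41 = 0.227, hence k = 1/CV² = 19.4.
Then θ = mean/k = 1.41/19.4 = 0.0726.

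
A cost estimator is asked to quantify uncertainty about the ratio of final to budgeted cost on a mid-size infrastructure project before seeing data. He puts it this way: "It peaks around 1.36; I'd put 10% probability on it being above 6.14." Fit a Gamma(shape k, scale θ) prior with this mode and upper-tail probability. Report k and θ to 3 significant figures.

k ≈ 1.79, θ ≈ 1.72

Gamma(k,θ) with k>1 has mode (k−1)θ, so θ = 1.36/(k−1).
Need P(X < 6.14) = 0.9 with θ tied to k this way. Start at k = 2, θ = 1.36: P(X<6.14) ≈ 0.940.
Too high — lower k to spread out. Iterating converges to k ≈ 1.79.
Then θ = 1.36/(1.79−1) ≈ 1.72.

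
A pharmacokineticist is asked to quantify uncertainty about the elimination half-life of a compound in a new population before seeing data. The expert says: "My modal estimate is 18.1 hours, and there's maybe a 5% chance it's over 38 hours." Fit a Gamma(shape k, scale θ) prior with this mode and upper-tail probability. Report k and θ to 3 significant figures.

k ≈ 6.02, θ ≈ 3.6

Gamma(k,θ) with k>1 has mode (k−1)θ, so θ = 18.1/(k−1).
Need P(X < 38) = 0.95 with θ tied to k this way. Start at k = 2, θ = 18.1: P(X<38) ≈ 0.620.
Too low — raise k to concentrate. Iterating converges to k ≈ 6.02.
Then θ = 18.1/(6.02−1) ≈ 3.6.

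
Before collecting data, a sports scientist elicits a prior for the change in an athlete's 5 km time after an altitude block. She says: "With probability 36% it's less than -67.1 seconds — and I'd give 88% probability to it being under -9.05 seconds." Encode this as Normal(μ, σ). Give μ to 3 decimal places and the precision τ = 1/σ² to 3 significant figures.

μ = -53.530, τ = 0.000698

For Normal(μ,σ), the p-quantile is μ + z_p·σ. Here z_{0.36} = -0.3585, z_{0.88} = 1.175.
So -67.1 = μ − 0.3585σ and -9.05 = μ + 1.175σ.
Subtracting: σ = (-9.05 − -67.1)/(1.175 − (-0.3585)) = 37.856.
Then μ = -67.1 − (-0.3585)·37.856 = -53.530.
Precision τ = 1/σ² = 1/37.86² = 0.000698.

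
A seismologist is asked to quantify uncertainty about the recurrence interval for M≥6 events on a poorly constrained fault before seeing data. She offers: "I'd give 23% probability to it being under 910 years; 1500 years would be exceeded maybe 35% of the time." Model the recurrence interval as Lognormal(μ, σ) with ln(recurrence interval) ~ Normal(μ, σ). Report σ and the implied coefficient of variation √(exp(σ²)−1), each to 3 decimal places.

σ ≈ 0.445, CV ≈ 0.467

If T ~ Lognormal(μ,σ) then ln T ~ Normal(μ,σ), so the p-quantile of ln T is μ + z_p·σ.
ln(910) = 6.813 and ln(1500) = 7.313; z_{0.23} = -0.7388, z_{0.65} = 0.3853.
σ = (7.313 − 6.813)/(0.3853 − (-0.7388)) = 0.445.
μ = 6.813 − (-0.7388)·0.445 = 7.142.
CV = √(exp(σ²)−1) = √(exp(0.1976)−1) = 0.467.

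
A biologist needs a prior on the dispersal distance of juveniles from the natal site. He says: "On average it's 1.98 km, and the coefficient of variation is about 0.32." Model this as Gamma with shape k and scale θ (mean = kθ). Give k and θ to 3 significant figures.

For Gamma(k, scale θ): mean = kθ, variance = kθ², so CV = 1/√k.
CV = 0.32, hence k = 1/CV² = 9.77.
Then θ = mean/k = 1.98/9.77 = 0.203.

k ≈ 9.77, θ ≈ 0.203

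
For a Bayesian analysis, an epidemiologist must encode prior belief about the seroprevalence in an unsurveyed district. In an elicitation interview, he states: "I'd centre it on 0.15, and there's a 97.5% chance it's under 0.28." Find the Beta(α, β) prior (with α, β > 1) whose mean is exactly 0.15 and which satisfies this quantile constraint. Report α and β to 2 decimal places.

α ≈ 5.52, β ≈ 31.31

With mean 0.15 fixed, write α = 0.15s, β = 0.85s where s = α+β.
Need P(θ < 0.28) = 0.975 under Beta(0.15s, 0.85s). Normal approximation: (q−m)/√(m(1−m)/s) ≈ z_{0.975} = 1.96, so s ≈ 0.15·0.85·(1.96)²/(0.28−0.15)² = 29.0.
At s = 29.0: P(θ<0.28) ≈ 0.961. Adjusting to match 0.975 gives s ≈ 36.83.
So α = 0.15·36.83 ≈ 5.52, β = 0.85·36.83 ≈ 31.31.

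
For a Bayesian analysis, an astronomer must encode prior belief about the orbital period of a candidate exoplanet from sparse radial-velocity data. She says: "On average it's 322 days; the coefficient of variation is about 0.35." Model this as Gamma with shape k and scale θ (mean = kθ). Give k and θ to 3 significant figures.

k ≈ 8.16, θ ≈ 39.4

For Gamma(k, scale θ): mean = kθ, variance = kθ², so CV = 1/√k.
CV = 0.35, hence k = 1/CV² = 8.16.
Then θ = mean/k = 322/8.16 = 39.4.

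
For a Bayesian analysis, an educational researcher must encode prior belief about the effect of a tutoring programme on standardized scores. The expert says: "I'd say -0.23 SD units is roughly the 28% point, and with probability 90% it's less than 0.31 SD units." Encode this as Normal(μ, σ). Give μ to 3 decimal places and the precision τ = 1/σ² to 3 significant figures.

μ = -0.061, τ = 11.9

For Normal(μ,σ), the p-quantile is μ + z_p·σ. Here z_{0.28} = -0.5828, z_{0.9} = 1.282.
So -0.23 = μ − 0.5828σ and 0.31 = μ + 1.282σ.
Subtracting: σ = (0.31 − -0.23)/(1.282 − (-0.5828)) = 0.290.
Then μ = -0.23 − (-0.5828)·0.290 = -0.061.
Precision τ = 1/σ² = 1/0.2896² = 11.9.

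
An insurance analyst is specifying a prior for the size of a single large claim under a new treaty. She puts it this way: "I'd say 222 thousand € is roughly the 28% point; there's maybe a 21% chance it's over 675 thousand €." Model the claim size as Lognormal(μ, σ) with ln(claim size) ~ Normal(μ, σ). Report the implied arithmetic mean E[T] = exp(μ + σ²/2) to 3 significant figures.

If T ~ Lognormal(μ,σ) then ln T ~ Normal(μ,σ), so the p-quantile of ln T is μ + z_p·σ.
ln(222) = 5.403 and ln(675) = 6.515; z_{0.28} = -0.5828, z_{0.79} = 0.8064.
σ = (6.515 − 5.403)/(0.8064 − (-0.5828)) = 0.800.
μ = 5.403 − (-0.5828)·0.800 = 5.869.
E[T] = exp(μ + σ²/2) = exp(5.869 + 0.3204) = 488 thousand €.

E[T] ≈ 488 thousand €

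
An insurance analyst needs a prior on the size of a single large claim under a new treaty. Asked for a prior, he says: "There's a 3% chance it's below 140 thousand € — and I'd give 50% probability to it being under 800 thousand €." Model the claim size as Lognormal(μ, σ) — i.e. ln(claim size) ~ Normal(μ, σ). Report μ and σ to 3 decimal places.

μ ≈ 6.685, σ ≈ 0.927

If T ~ Lognormal(μ,σ) then ln T ~ Normal(μ,σ), so the p-quantile of ln T is μ + z_p·σ.
ln(140) = 4.942 and ln(800) = 6.685; z_{0.03} = -1.881, z_{0.5} = 0.
σ = (6.685 − 4.942)/(0 − (-1.881)) = 0.927.
μ = 4.942 − (-1.881)·0.927 = 6.685.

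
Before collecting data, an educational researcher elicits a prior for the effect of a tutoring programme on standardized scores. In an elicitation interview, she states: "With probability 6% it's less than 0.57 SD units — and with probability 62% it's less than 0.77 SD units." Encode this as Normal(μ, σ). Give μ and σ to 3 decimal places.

μ = 0.737, σ = 0.108

For Normal(μ,σ), the p-quantile is μ + z_p·σ. Here z_{0.06} = -1.555, z_{0.62} = 0.3055.
So 0.57 = μ − 1.555σ and 0.77 = μ + 0.3055σ.
Subtracting: σ = (0.77 − 0.57)/(0.3055 − (-1.555)) = 0.108.
Then μ = 0.57 − (-1.555)·0.108 = 0.737.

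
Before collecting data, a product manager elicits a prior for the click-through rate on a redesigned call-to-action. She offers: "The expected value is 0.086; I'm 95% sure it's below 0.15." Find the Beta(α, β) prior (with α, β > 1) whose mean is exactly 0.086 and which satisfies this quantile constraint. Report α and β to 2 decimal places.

With mean 0.086 fixed, write α = 0.086s, β = 0.914s where s = α+β.
Need P(θ < 0.15) = 0.95 under Beta(0.086s, 0.914s). Normal approximation: (q−m)/√(m(1−m)/s) ≈ z_{0.95} = 1.64, so s ≈ 0.086·0.914·(1.64)²/(0.15−0.086)² = 51.9.
At s = 51.9: P(θ<0.15) ≈ 0.935. Adjusting to match 0.95 gives s ≈ 63.44.
So α = 0.086·63.44 ≈ 5.46, β = 0.914·63.44 ≈ 57.99.

α ≈ 5.46, β ≈ 57.99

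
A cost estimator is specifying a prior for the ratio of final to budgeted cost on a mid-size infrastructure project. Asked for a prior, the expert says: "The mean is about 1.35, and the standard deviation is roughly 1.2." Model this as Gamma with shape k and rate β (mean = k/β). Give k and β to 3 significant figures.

k ≈ 1.27, β ≈ 0.938

For Gamma(k, rate β): mean = k/β, variance = k/β², so CV = 1/√k.
CV = SD/mean = 1.2/1.35 = 0.8889, hence k = 1/CV² = 1.27.
Then β = k/mean = 1.27/1.35 = 0.938.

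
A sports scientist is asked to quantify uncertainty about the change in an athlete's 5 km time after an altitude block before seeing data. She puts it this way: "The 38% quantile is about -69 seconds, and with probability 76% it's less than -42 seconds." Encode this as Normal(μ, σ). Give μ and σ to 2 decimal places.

The p-quantile of Normal(μ,σ) is μ + z_p·σ, with z_{0.38} = -0.3055 and z_{0.76} = 0.7063.
Eliminate σ: μ = (z₂·x₁ − z₁·x₂)/(z₂ − z₁) = (0.7063·-69 − (-0.3055)·-42)/1.012 = -60.85.
Then σ = (x₂ − x₁)/(z₂ − z₁) = (-42 − -69)/1.012 = 26.69.

μ = -60.85, σ = 26.69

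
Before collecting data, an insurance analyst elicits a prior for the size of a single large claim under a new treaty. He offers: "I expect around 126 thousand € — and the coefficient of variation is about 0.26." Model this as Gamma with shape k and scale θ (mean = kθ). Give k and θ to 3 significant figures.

For Gamma(k, scale θ): mean = kθ, variance = kθ², so CV = 1/√k.
CV = 0.26, hence k = 1/CV² = 14.8.
Then θ = mean/k = 126/14.8 = 8.52.

k ≈ 14.8, θ ≈ 8.52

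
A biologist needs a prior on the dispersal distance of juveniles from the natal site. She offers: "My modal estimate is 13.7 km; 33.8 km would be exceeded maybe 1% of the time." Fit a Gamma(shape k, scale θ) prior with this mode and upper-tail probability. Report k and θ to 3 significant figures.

Gamma(k,θ) with k>1 has mode (k−1)θ, so θ = 13.7/(k−1).
Need P(X < 33.8) = 0.99 with θ tied to k this way. Start at k = 2, θ = 13.7: P(X<33.8) ≈ 0.706.
Too low — raise k to concentrate. Iterating converges to k ≈ 6.77.
Then θ = 13.7/(6.77−1) ≈ 2.37.

k ≈ 6.77, θ ≈ 2.37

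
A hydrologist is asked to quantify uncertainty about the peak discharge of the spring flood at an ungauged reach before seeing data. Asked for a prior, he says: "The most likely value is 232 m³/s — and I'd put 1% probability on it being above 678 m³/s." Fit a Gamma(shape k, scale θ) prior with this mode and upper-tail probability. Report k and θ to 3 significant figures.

Gamma(k,θ) with k>1 has mode (k−1)θ, so θ = 232/(k−1).
Need P(X < 678) = 0.99 with θ tied to k this way. Start at k = 2, θ = 232: P(X<678) ≈ 0.789.
Too low — raise k to concentrate. Iterating converges to k ≈ 4.94.
Then θ = 232/(4.94−1) ≈ 58.9.

k ≈ 4.94, θ ≈ 58.9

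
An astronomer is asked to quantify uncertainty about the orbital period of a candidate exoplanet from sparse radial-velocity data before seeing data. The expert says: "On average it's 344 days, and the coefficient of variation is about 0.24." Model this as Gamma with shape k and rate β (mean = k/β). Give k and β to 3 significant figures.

k ≈ 17.4, β ≈ 0.0505

For Gamma(k, rate β): mean = k/β, variance = k/β², so CV = 1/√k.
CV = 0.24, hence k = 1/CV² = 17.4.
Then β = k/mean = 17.4/344 = 0.0505.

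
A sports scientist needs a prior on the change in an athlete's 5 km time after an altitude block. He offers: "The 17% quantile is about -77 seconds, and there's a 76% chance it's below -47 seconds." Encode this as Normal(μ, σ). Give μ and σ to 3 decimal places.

μ = -59.761, σ = 18.067

For Normal(μ,σ), the p-quantile is μ + z_p·σ. Here z_{0.17} = -0.9542, z_{0.76} = 0.7063.
So -77 = μ − 0.9542σ and -47 = μ + 0.7063σ.
Subtracting: σ = (-47 − -77)/(0.7063 − (-0.9542)) = 18.067.
Then μ = -77 − (-0.9542)·18.067 = -59.761.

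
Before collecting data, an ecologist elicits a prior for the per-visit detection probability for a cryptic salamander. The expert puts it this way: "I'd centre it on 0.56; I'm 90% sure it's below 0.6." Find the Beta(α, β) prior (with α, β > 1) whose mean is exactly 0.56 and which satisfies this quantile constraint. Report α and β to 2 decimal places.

α ≈ 140.72, β ≈ 110.57

With mean 0.56 fixed, write α = 0.56s, β = 0.44s where s = α+β.
Need P(θ < 0.6) = 0.9 under Beta(0.56s, 0.44s). Normal approximation: (q−m)/√(m(1−m)/s) ≈ z_{0.9} = 1.28, so s ≈ 0.56·0.44·(1.28)²/(0.6−0.56)² = 252.9.
At s = 252.9: P(θ<0.6) ≈ 0.901. Adjusting to match 0.9 gives s ≈ 251.29.
So α = 0.56·251.29 ≈ 140.72, β = 0.44·251.29 ≈ 110.57.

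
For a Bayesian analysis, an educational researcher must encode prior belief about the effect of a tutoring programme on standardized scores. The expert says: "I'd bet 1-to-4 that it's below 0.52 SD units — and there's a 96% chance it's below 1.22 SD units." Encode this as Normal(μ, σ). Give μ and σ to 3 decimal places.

For Normal(μ,σ), the p-quantile is μ + z_p·σ. Here z_{0.2} = -0.8416, z_{0.96} = 1.751.
So 0.52 = μ − 0.8416σ and 1.22 = μ + 1.751σ.
Subtracting: σ = (1.22 − 0.52)/(1.751 − (-0.8416)) = 0.270.
Then μ = 0.52 − (-0.8416)·0.270 = 0.747.

μ = 0.747, σ = 0.270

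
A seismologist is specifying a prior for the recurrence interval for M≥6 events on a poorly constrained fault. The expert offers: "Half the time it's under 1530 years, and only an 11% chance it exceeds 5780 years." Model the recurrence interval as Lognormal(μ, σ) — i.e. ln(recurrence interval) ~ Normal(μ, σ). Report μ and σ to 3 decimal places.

μ ≈ 7.333, σ ≈ 1.084

If T ~ Lognormal(μ,σ) then ln T ~ Normal(μ,σ), so the p-quantile of ln T is μ + z_p·σ.
ln(1530) = 7.333 and ln(5780) = 8.662; z_{0.5} = 0, z_{0.89} = 1.227.
σ = (8.662 − 7.333)/(1.227 − (0)) = 1.084.
μ = 7.333 − (0)·1.084 = 7.333.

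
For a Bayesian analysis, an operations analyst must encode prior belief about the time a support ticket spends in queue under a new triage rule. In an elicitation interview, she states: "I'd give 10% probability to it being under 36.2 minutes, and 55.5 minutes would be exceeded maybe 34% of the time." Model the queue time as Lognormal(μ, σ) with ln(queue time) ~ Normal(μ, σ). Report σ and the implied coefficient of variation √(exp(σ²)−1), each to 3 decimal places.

σ ≈ 0.252, CV ≈ 0.256

If T ~ Lognormal(μ,σ) then ln T ~ Normal(μ,σ), so the p-quantile of ln T is μ + z_p·σ.
ln(36.2) = 3.589 and ln(55.5) = 4.016; z_{0.1} = -1.282, z_{0.66} = 0.4125.
σ = (4.016 − 3.589)/(0.4125 − (-1.282)) = 0.252.
μ = 3.589 − (-1.282)·0.252 = 3.912.
CV = √(exp(σ²)−1) = √(exp(0.0636)−1) = 0.256.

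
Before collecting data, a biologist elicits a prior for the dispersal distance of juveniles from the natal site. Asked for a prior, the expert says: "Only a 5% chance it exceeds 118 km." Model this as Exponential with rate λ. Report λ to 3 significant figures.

P(T > 118.0) = e^(−λ·118.0) = 0.05, so λ = −ln(0.05)/118.0 = 0.0254.

λ ≈ 0.0254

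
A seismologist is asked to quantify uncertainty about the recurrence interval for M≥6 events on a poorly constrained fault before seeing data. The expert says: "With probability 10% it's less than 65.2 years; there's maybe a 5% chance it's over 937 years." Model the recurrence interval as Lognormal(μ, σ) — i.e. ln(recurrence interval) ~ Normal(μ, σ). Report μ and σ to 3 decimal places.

μ ≈ 5.345, σ ≈ 0.911

If T ~ Lognormal(μ,σ) then ln T ~ Normal(μ,σ), so the p-quantile of ln T is μ + z_p·σ.
ln(65.2) = 4.177 and ln(937) = 6.843; z_{0.1} = -1.282, z_{0.95} = 1.645.
σ = (6.843 − 4.177)/(1.645 − (-1.282)) = 0.911.
μ = 4.177 − (-1.282)·0.911 = 5.345.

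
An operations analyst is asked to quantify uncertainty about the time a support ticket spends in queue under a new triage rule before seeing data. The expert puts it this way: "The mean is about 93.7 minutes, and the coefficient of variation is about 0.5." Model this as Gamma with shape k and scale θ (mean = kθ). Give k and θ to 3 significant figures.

For Gamma(k, scale θ): mean = kθ, variance = kθ², so CV = 1/√k.
CV = 0.5, hence k = 1/CV² = 4.
Then θ = mean/k = 93.7/4 = 23.4.

k ≈ 4, θ ≈ 23.4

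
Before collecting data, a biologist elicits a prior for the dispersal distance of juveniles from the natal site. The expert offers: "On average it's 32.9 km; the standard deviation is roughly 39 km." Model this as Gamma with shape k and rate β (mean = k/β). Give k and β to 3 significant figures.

k ≈ 0.712, β ≈ 0.0216

For Gamma(k, rate β): mean = k/β, variance = k/β², so CV = 1/√k.
CV = SD/mean = 39/32.9 = 1.185, hence k = 1/CV² = 0.712.
Then β = k/mean = 0.712/32.9 = 0.0216.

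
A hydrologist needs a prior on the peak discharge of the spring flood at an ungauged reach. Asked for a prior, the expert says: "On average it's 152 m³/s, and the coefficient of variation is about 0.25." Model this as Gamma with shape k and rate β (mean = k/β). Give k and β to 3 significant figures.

For Gamma(k, rate β): mean = k/β, variance = k/β², so CV = 1/√k.
CV = 0.25, hence k = 1/CV² = 16.
Then β = k/mean = 16/152 = 0.105.

k ≈ 16, β ≈ 0.105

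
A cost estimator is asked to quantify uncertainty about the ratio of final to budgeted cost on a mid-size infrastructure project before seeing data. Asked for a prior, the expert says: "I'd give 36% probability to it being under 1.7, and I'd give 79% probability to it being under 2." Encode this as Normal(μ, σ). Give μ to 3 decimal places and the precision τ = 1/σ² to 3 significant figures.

μ = 1.792, τ = 15.1

For Normal(μ,σ), the p-quantile is μ + z_p·σ. Here z_{0.36} = -0.3585, z_{0.79} = 0.8064.
So 1.7 = μ − 0.3585σ and 2 = μ + 0.8064σ.
Subtracting: σ = (2 − 1.7)/(0.8064 − (-0.3585)) = 0.258.
Then μ = 1.7 − (-0.3585)·0.258 = 1.792.
Precision τ = 1/σ² = 1/0.2575² = 15.1.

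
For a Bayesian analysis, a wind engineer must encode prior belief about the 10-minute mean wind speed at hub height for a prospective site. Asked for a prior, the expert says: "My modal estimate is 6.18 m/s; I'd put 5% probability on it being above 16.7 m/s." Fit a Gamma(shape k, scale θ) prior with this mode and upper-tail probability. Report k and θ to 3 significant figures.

Gamma(k,θ) with k>1 has mode (k−1)θ, so θ = 6.18/(k−1).
Need P(X < 16.7) = 0.95 with θ tied to k this way. Start at k = 2, θ = 6.18: P(X<16.7) ≈ 0.752.
Too low — raise k to concentrate. Iterating converges to k ≈ 3.72.
Then θ = 6.18/(3.72−1) ≈ 2.27.

k ≈ 3.72, θ ≈ 2.27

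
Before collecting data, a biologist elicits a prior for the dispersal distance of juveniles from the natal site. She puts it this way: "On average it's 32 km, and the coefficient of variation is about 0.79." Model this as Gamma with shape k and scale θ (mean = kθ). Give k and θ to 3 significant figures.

k ≈ 1.6, θ ≈ 20

For Gamma(k, scale θ): mean = kθ, variance = kθ², so CV = 1/√k.
CV = 0.79, hence k = 1/CV² = 1.6.
Then θ = mean/k = 32/1.6 = 20.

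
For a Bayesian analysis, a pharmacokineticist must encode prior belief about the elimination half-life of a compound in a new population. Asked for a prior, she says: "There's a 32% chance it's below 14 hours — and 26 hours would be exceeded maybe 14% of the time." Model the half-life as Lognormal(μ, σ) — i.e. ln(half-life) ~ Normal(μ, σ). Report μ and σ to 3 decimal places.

μ ≈ 2.826, σ ≈ 0.400

If T ~ Lognormal(μ,σ) then ln T ~ Normal(μ,σ), so the p-quantile of ln T is μ + z_p·σ.
ln(14) = 2.639 and ln(26) = 3.258; z_{0.32} = -0.4677, z_{0.86} = 1.08.
σ = (3.258 − 2.639)/(1.08 − (-0.4677)) = 0.400.
μ = 2.639 − (-0.4677)·0.400 = 2.826.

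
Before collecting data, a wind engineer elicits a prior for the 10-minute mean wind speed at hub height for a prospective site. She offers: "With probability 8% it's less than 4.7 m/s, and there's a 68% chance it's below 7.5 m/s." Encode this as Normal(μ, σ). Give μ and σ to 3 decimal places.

For Normal(μ,σ), the p-quantile is μ + z_p·σ. Here z_{0.08} = -1.405, z_{0.68} = 0.4677.
So 4.7 = μ − 1.405σ and 7.5 = μ + 0.4677σ.
Subtracting: σ = (7.5 − 4.7)/(0.4677 − (-1.405)) = 1.495.
Then μ = 4.7 − (-1.405)·1.495 = 6.801.

μ = 6.801, σ = 1.495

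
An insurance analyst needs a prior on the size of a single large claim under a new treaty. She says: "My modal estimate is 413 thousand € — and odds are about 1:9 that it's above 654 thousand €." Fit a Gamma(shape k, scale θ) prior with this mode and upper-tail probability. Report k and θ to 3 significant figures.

k ≈ 9.88, θ ≈ 46.5

Gamma(k,θ) with k>1 has mode (k−1)θ, so θ = 413/(k−1).
Need P(X < 654) = 0.9 with θ tied to k this way. Start at k = 2, θ = 413: P(X<654) ≈ 0.470.
Too low — raise k to concentrate. Iterating converges to k ≈ 9.88.
Then θ = 413/(9.88−1) ≈ 46.5.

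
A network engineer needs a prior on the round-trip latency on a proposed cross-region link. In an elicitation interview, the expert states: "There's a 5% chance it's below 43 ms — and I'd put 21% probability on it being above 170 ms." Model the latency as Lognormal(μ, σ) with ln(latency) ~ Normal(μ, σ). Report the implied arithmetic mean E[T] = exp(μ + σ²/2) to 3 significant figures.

If T ~ Lognormal(μ,σ) then ln T ~ Normal(μ,σ), so the p-quantile of ln T is μ + z_p·σ.
ln(43) = 3.761 and ln(170) = 5.136; z_{0.05} = -1.645, z_{0.79} = 0.8064.
σ = (5.136 − 3.761)/(0.8064 − (-1.645)) = 0.561.
μ = 3.761 − (-1.645)·0.561 = 4.684.
E[T] = exp(μ + σ²/2) = exp(4.684 + 0.1572) = 127 ms.

E[T] ≈ 127 ms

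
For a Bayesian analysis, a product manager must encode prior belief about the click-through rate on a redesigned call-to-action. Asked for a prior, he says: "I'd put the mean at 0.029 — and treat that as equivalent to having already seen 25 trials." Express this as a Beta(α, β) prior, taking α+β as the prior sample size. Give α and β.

α = 0.725, β = 24.275

Under the effective-sample-size interpretation, Beta(α, β) has prior mean α/(α+β) and prior sample size α+β.
So α+β = 25 and α/(α+β) = 0.029, giving α = 0.029·25 = 0.725 and β = 25 − 0.725 = 24.275.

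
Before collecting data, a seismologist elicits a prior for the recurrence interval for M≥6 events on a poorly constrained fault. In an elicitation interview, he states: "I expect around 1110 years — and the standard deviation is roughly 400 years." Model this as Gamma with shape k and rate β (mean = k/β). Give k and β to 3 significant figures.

For Gamma(k, rate β): mean = k/β, variance = k/β², so CV = 1/√k.
CV = SD/mean = 400/1110 = 0.3604, hence k = 1/CV² = 7.7.
Then β = k/mean = 7.7/1110 = 0.00694.

k ≈ 7.7, β ≈ 0.00694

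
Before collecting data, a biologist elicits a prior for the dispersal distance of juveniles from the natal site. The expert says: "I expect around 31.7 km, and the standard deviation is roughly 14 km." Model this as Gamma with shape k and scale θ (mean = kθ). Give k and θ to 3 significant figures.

For Gamma(k, scale θ): mean = kθ, variance = kθ², so CV = 1/√k.
CV = SD/mean = 14/31.7 = 0.4416, hence k = 1/CV² = 5.13.
Then θ = mean/k = 31.7/5.13 = 6.18.

k ≈ 5.13, θ ≈ 6.18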